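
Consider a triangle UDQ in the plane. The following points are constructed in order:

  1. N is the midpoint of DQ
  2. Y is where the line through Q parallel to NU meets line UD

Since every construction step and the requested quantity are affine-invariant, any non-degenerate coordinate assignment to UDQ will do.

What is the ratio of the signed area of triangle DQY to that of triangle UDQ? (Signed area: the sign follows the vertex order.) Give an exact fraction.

[DQY]:[UDQ] = 2

Choose coordinates U = (0, 0), D = (1, 0), Q = (0, 1).
1. N is the midpoint of DQ ⇒ N = (1/2, 1/2)
2. Y is where the line through Q parallel to NU meets line UD ⇒ Y = (-1, 0)
2·[DQY] = 2, 2·[UDQ] = 1
[DQY]:[UDQ] = 2:1 = 2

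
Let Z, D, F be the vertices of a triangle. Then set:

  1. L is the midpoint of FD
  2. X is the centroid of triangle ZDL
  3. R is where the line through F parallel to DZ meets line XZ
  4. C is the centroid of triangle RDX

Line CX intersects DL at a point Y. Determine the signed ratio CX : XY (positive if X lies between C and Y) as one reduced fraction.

Work in coordinates with Z = (0, 0), D = (1, 0), F = (0, 1).
1. L is the midpoint of FD ⇒ L = (1/2, 1/2)
2. X is the centroid of triangle ZDL ⇒ X = (1/2, 1/6)
3. R is where the line through F parallel to DZ meets line XZ ⇒ R = (3, 1)
4. C is the centroid of triangle RDX ⇒ C = (3/2, 7/18)
line CX meets DL at Y = (17/22, 5/22)
X = C + t·(Y−C) with t = 11/8, so CX:XY = 11/8:-3/8

CX:XY = -11/3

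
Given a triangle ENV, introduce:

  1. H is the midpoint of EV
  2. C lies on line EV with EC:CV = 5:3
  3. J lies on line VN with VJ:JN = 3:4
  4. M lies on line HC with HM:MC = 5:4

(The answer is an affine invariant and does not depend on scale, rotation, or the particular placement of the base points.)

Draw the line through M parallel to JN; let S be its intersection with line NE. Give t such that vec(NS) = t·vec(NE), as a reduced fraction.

Set E = (0, 0), N = (1, 0), V = (0, 1); any affine frame gives the same invariant.
1. H is the midpoint of EV ⇒ H = (0, 1/2)
2. C lies on line EV with EC:CV = 5:3 ⇒ C = (0, 5/8)
3. J lies on line VN with VJ:JN = 3:4 ⇒ J = (3/7, 4/7)
4. M lies on line HC with HM:MC = 5:4 ⇒ M = (0, 41/72)
through M parallel to JN: direction (4/7, -4/7); meets NE at S = (41/72, 0)
S = N + t·(E−N) with t = 31/72

t = 31/72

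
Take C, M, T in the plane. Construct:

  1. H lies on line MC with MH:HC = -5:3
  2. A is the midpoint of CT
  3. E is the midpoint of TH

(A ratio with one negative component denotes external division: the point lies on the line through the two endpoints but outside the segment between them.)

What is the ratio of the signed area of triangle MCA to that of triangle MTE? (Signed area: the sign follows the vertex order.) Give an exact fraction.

[MCA]:[MTE] = -2/5

Assign C = (0, 0), M = (1, 0), T = (0, 1) — the answer is frame-independent, so this choice is without loss of generality.
1. H lies on line MC with MH:HC = -5:3 ⇒ H = (-3/2, 0)
2. A is the midpoint of CT ⇒ A = (0, 1/2)
3. E is the midpoint of TH ⇒ E = (-3/4, 1/2)
2·[MCA] = -1/2, 2·[MTE] = 5/4
[MCA]:[MTE] = -1/2:5/4 = -2/5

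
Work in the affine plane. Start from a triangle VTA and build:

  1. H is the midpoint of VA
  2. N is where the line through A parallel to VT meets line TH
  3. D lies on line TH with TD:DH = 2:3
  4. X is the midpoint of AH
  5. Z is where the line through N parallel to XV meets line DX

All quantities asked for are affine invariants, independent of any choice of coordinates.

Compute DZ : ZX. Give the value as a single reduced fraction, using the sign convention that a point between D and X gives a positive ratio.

Set V = (0, 0), T = (1, 0), A = (0, 1); any affine frame gives the same invariant.
1. H is the midpoint of VA ⇒ H = (0, 1/2)
2. N is where the line through A parallel to VT meets line TH ⇒ N = (-1, 1)
3. D lies on line TH with TD:DH = 2:3 ⇒ D = (3/5, 1/5)
4. X is the midpoint of AH ⇒ X = (0, 3/4)
5. Z is where the line through N parallel to XV meets line DX ⇒ Z = (-1, 5/3)
Z = D + t·(X−D) with t = 8/3, so DZ:ZX = t:(1−t) = 8/3:-5/3

DZ:ZX = -8/5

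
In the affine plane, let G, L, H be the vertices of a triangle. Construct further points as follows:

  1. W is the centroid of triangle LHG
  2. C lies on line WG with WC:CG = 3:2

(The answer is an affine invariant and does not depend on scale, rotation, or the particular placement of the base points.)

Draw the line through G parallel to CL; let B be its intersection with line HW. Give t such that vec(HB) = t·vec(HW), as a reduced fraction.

t = 13/8

Set G = (0, 0), L = (1, 0), H = (0, 1); any affine frame gives the same invariant.
1. W is the centroid of triangle LHG ⇒ W = (1/3, 1/3)
2. C lies on line WG with WC:CG = 3:2 ⇒ C = (2/15, 2/15)
through G parallel to CL: direction (13/15, -2/15); meets HW at B = (13/24, -1/12)
B = H + t·(W−H) with t = 13/8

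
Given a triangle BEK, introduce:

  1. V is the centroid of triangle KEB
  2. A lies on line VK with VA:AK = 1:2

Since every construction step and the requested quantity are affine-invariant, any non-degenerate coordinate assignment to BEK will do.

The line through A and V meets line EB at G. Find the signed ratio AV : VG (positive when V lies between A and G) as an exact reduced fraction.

Assign B = (0, 0), E = (1, 0), K = (0, 1) — the answer is frame-independent, so this choice is without loss of generality.
1. V is the centroid of triangle KEB ⇒ V = (1/3, 1/3)
2. A lies on line VK with VA:AK = 1:2 ⇒ A = (2/9, 5/9)
line AV meets EB at G = (1/2, 0)
V = A + t·(G−A) with t = 2/5, so AV:VG = 2/5:3/5

AV:VG = 2/3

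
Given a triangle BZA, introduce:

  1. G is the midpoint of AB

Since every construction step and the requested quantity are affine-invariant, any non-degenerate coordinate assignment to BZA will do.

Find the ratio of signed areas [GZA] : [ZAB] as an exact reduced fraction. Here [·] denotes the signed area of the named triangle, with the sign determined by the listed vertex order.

Assign B = (0, 0), Z = (1, 0), A = (0, 1) — the answer is frame-independent, so this choice is without loss of generality.
1. G is the midpoint of AB ⇒ G = (0, 1/2)
2·[GZA] = 1/2, 2·[ZAB] = 1
[GZA]:[ZAB] = 1/2:1 = 1/2

[GZA]:[ZAB] = 1/2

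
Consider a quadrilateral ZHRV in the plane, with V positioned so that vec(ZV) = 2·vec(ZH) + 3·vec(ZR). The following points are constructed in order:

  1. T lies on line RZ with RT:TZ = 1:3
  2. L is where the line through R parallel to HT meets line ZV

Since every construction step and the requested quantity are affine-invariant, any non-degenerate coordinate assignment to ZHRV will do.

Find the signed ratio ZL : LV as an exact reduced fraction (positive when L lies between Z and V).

ZL:LV = 2/7

Choose coordinates Z = (0, 0), H = (1, 0), R = (0, 1), V = (2, 3).
1. T lies on line RZ with RT:TZ = 1:3 ⇒ T = (0, 3/4)
2. L is where the line through R parallel to HT meets line ZV ⇒ L = (4/9, 2/3)
L = Z + t·(V−Z) with t = 2/9, so ZL:LV = t:(1−t) = 2/9:7/9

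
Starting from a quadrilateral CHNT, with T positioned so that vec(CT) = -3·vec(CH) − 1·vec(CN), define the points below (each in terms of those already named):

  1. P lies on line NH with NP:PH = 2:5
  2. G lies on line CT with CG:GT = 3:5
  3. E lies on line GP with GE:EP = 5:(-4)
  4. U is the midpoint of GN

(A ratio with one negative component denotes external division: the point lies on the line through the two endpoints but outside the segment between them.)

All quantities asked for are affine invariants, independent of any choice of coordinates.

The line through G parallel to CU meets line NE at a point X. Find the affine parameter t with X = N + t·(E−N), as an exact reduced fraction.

Work in coordinates with C = (0, 0), H = (1, 0), N = (0, 1), T = (-3, -1).
1. P lies on line NH with NP:PH = 2:5 ⇒ P = (2/7, 5/7)
2. G lies on line CT with CG:GT = 3:5 ⇒ G = (-9/8, -3/8)
3. E lies on line GP with GE:EP = 5:(-4) ⇒ E = (83/14, 71/14)
4. U is the midpoint of GN ⇒ U = (-9/16, 5/16)
through G parallel to CU: direction (-9/16, 5/16); meets NE at X = (-747/464, -49/464)
X = N + t·(E−N) with t = -63/232

t = -63/232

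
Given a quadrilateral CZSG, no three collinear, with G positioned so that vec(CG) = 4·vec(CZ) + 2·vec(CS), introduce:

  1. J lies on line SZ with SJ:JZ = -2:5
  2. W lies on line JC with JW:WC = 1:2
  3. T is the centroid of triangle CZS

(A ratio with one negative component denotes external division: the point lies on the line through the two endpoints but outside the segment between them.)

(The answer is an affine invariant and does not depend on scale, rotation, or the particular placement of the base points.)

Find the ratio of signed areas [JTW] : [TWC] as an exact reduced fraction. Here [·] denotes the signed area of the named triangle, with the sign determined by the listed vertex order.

Work in coordinates with C = (0, 0), Z = (1, 0), S = (0, 1), G = (4, 2).
1. J lies on line SZ with SJ:JZ = -2:5 ⇒ J = (-2/3, 5/3)
2. W lies on line JC with JW:WC = 1:2 ⇒ W = (-4/9, 10/9)
3. T is the centroid of triangle CZS ⇒ T = (1/3, 1/3)
2·[JTW] = -7/27, 2·[TWC] = 14/27
[JTW]:[TWC] = -7/27:14/27 = -1/2

[JTW]:[TWC] = -1/2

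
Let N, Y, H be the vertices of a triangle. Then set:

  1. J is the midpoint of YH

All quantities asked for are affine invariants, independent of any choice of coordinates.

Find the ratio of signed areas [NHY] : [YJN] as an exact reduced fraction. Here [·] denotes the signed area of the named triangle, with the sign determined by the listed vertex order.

[NHY]:[YJN] = -2

Assign N = (0, 0), Y = (1, 0), H = (0, 1) — the answer is frame-independent, so this choice is without loss of generality.
1. J is the midpoint of YH ⇒ J = (1/2, 1/2)
2·[NHY] = -1, 2·[YJN] = 1/2
[NHY]:[YJN] = -1:1/2 = -2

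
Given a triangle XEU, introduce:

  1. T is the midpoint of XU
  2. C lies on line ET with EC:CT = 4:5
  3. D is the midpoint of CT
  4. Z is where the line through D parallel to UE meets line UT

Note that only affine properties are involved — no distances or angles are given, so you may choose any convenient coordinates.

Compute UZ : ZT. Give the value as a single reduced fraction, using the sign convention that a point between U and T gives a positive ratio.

Set X = (0, 0), E = (1, 0), U = (0, 1); any affine frame gives the same invariant.
1. T is the midpoint of XU ⇒ T = (0, 1/2)
2. C lies on line ET with EC:CT = 4:5 ⇒ C = (5/9, 2/9)
3. D is the midpoint of CT ⇒ D = (5/18, 13/36)
4. Z is where the line through D parallel to UE meets line UT ⇒ Z = (0, 23/36)
Z = U + t·(T−U) with t = 13/18, so UZ:ZT = t:(1−t) = 13/18:5/18

UZ:ZT = 13/5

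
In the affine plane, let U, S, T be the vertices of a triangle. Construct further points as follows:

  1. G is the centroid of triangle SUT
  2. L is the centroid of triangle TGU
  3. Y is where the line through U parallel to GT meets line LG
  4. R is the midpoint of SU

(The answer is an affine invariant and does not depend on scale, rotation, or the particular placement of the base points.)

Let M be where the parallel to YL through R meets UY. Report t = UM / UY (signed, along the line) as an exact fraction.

Work in coordinates with U = (0, 0), S = (1, 0), T = (0, 1).
1. G is the centroid of triangle SUT ⇒ G = (1/3, 1/3)
2. L is the centroid of triangle TGU ⇒ L = (1/9, 4/9)
3. Y is where the line through U parallel to GT meets line LG ⇒ Y = (-1/3, 2/3)
4. R is the midpoint of SU ⇒ R = (1/2, 0)
through R parallel to YL: direction (4/9, -2/9); meets UY at M = (-1/6, 1/3)
M = U + t·(Y−U) with t = 1/2

t = 1/2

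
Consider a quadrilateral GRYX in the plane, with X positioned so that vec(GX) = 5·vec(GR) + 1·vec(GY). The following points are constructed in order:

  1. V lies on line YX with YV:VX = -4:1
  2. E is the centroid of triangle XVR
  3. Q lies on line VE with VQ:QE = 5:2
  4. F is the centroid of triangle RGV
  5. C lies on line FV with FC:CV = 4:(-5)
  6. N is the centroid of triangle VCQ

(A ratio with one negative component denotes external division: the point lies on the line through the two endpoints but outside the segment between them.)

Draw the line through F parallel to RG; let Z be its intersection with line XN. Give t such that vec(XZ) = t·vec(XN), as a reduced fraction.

Choose coordinates G = (0, 0), R = (1, 0), Y = (0, 1), X = (5, 1).
1. V lies on line YX with YV:VX = -4:1 ⇒ V = (20/3, 1)
2. E is the centroid of triangle XVR ⇒ E = (38/9, 2/3)
3. Q lies on line VE with VQ:QE = 5:2 ⇒ Q = (310/63, 16/21)
4. F is the centroid of triangle RGV ⇒ F = (23/9, 1/3)
5. C lies on line FV with FC:CV = 4:(-5) ⇒ C = (-125/9, -7/3)
6. N is the centroid of triangle VCQ ⇒ N = (-145/189, -4/21)
through F parallel to RG: direction (-1, 0); meets XN at Z = (239/135, 1/3)
Z = X + t·(N−X) with t = 14/25

t = 14/25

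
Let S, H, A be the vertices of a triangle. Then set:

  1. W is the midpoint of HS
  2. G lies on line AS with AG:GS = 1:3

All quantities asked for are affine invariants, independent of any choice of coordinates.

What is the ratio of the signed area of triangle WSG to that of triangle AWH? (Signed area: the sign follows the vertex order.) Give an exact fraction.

[WSG]:[AWH] = -3/4

Work in coordinates with S = (0, 0), H = (1, 0), A = (0, 1).
1. W is the midpoint of HS ⇒ W = (1/2, 0)
2. G lies on line AS with AG:GS = 1:3 ⇒ G = (0, 3/4)
2·[WSG] = -3/8, 2·[AWH] = 1/2
[WSG]:[AWH] = -3/8:1/2 = -3/4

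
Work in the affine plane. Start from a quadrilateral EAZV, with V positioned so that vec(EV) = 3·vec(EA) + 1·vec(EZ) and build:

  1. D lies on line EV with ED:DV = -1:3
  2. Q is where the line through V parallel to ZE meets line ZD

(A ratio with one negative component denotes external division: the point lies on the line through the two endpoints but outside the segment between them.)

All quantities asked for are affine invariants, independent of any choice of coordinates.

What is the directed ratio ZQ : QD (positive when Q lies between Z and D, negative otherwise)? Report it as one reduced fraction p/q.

Work in coordinates with E = (0, 0), A = (1, 0), Z = (0, 1), V = (3, 1).
1. D lies on line EV with ED:DV = -1:3 ⇒ D = (-3/2, -1/2)
2. Q is where the line through V parallel to ZE meets line ZD ⇒ Q = (3, 4)
Q = Z + t·(D−Z) with t = -2, so ZQ:QD = t:(1−t) = -2:3

ZQ:QD = -2/3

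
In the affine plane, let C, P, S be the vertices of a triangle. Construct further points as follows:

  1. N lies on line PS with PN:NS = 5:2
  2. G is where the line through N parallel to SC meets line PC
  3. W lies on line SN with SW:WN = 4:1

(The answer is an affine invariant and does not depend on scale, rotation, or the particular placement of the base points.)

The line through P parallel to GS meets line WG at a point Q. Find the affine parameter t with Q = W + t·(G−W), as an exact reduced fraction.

Choose coordinates C = (0, 0), P = (1, 0), S = (0, 1).
1. N lies on line PS with PN:NS = 5:2 ⇒ N = (2/7, 5/7)
2. G is where the line through N parallel to SC meets line PC ⇒ G = (2/7, 0)
3. W lies on line SN with SW:WN = 4:1 ⇒ W = (8/35, 27/35)
through P parallel to GS: direction (-2/7, 1); meets WG at Q = (1/28, 27/8)
Q = W + t·(G−W) with t = -27/8

t = -27/8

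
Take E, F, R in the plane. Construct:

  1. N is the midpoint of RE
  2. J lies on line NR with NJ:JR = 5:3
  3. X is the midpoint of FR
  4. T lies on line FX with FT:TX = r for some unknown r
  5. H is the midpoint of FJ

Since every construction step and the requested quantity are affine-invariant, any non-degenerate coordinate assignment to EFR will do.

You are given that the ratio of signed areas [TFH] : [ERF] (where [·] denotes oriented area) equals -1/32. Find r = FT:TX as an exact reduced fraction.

Choose coordinates E = (0, 0), F = (1, 0), R = (0, 1).
1. N is the midpoint of RE ⇒ N = (0, 1/2)
2. J lies on line NR with NJ:JR = 5:3 ⇒ J = (0, 13/16)
3. X is the midpoint of FR ⇒ X = (1/2, 1/2)
4. With FT:TX = r, write λ = r/(r+1) so T = F + λ·(X−F); T is affine-linear in λ
5. H is the midpoint of FJ ⇒ H = (1/2, 13/32)
Every point depending on T is an affine combination of T and λ-independent points, so each such coordinate is linear in λ; the λ² term in each signed area is a multiple of (X−F)×(X−F) = 0, so 2·[TFH] and 2·[ERF] are each linear in λ. Evaluating at λ=0 and λ=1:
  2·[TFH] = -3/64·λ,   2·[ERF] = -1
So [TFH]:[ERF] = (-3/64·λ) / (-1). Setting this equal to -1/32:
  -3/64·λ = -1/32·(-1)  ⇒  λ = -2/3
Then r = λ/(1−λ) = (-2/3)/(5/3) = -2/5. Check: with r = -2/5, T = (4/3, -1/3) and [TFH]:[ERF] = -1/32 as required.

r = -2/5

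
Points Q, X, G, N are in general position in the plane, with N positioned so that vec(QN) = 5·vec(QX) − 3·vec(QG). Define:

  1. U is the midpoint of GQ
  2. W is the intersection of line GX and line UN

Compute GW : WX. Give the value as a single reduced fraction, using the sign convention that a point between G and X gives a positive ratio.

Assign Q = (0, 0), X = (1, 0), G = (0, 1), N = (5, -3) — the answer is frame-independent, so this choice is without loss of generality.
1. U is the midpoint of GQ ⇒ U = (0, 1/2)
2. W is the intersection of line GX and line UN ⇒ W = (5/3, -2/3)
W = G + t·(X−G) with t = 5/3, so GW:WX = t:(1−t) = 5/3:-2/3

GW:WX = -5/2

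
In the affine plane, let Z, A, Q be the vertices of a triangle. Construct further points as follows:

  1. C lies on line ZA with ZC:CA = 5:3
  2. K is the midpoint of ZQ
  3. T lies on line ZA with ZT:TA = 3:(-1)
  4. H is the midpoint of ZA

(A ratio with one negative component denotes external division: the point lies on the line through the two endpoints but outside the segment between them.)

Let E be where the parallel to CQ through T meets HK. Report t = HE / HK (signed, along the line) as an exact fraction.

t = -16/3

Work in coordinates with Z = (0, 0), A = (1, 0), Q = (0, 1).
1. C lies on line ZA with ZC:CA = 5:3 ⇒ C = (5/8, 0)
2. K is the midpoint of ZQ ⇒ K = (0, 1/2)
3. T lies on line ZA with ZT:TA = 3:(-1) ⇒ T = (3/2, 0)
4. H is the midpoint of ZA ⇒ H = (1/2, 0)
through T parallel to CQ: direction (-5/8, 1); meets HK at E = (19/6, -8/3)
E = H + t·(K−H) with t = -16/3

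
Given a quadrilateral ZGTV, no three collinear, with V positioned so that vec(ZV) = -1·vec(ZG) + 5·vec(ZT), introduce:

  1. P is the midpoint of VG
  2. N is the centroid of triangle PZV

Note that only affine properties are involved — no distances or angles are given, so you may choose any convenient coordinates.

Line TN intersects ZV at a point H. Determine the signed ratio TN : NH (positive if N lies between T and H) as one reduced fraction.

TN:NH = 1/5

Choose coordinates Z = (0, 0), G = (1, 0), T = (0, 1), V = (-1, 5).
1. P is the midpoint of VG ⇒ P = (0, 5/2)
2. N is the centroid of triangle PZV ⇒ N = (-1/3, 5/2)
line TN meets ZV at H = (-2, 10)
N = T + t·(H−T) with t = 1/6, so TN:NH = 1/6:5/6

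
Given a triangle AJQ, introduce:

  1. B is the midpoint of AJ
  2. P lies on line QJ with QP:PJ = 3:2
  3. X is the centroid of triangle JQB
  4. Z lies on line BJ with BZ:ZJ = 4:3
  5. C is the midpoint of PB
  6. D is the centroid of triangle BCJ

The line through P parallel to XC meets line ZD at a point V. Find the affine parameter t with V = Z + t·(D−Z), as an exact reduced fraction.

Assign A = (0, 0), J = (1, 0), Q = (0, 1) — the answer is frame-independent, so this choice is without loss of generality.
1. B is the midpoint of AJ ⇒ B = (1/2, 0)
2. P lies on line QJ with QP:PJ = 3:2 ⇒ P = (3/5, 2/5)
3. X is the centroid of triangle JQB ⇒ X = (1/2, 1/3)
4. Z lies on line BJ with BZ:ZJ = 4:3 ⇒ Z = (11/14, 0)
5. C is the midpoint of PB ⇒ C = (11/20, 1/5)
6. D is the centroid of triangle BCJ ⇒ D = (41/60, 1/15)
through P parallel to XC: direction (1/20, -2/15); meets ZD at V = (48/65, 2/65)
V = Z + t·(D−Z) with t = 6/13

t = 6/13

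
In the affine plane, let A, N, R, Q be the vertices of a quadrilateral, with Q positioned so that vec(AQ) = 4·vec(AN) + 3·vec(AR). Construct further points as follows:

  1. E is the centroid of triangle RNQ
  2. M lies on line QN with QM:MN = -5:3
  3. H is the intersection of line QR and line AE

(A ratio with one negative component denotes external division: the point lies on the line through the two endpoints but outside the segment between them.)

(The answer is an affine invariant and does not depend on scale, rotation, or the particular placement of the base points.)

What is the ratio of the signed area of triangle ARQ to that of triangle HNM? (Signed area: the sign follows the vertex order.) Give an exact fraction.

Choose coordinates A = (0, 0), N = (1, 0), R = (0, 1), Q = (4, 3).
1. E is the centroid of triangle RNQ ⇒ E = (5/3, 4/3)
2. M lies on line QN with QM:MN = -5:3 ⇒ M = (-7/2, -9/2)
3. H is the intersection of line QR and line AE ⇒ H = (10/3, 8/3)
2·[ARQ] = -4, 2·[HNM] = -3/2
[ARQ]:[HNM] = -4:-3/2 = 8/3

[ARQ]:[HNM] = 8/3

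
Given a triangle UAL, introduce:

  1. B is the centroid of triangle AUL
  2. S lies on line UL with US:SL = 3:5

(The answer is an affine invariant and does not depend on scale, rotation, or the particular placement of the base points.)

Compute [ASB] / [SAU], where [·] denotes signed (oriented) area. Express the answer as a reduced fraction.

Set U = (0, 0), A = (1, 0), L = (0, 1); any affine frame gives the same invariant.
1. B is the centroid of triangle AUL ⇒ B = (1/3, 1/3)
2. S lies on line UL with US:SL = 3:5 ⇒ S = (0, 3/8)
2·[ASB] = -1/12, 2·[SAU] = -3/8
[ASB]:[SAU] = -1/12:-3/8 = 2/9

[ASB]:[SAU] = 2/9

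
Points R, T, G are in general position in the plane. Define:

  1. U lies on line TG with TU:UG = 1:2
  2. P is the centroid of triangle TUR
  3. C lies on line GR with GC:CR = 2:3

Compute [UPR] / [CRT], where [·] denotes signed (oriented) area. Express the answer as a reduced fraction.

Assign R = (0, 0), T = (1, 0), G = (0, 1) — the answer is frame-independent, so this choice is without loss of generality.
1. U lies on line TG with TU:UG = 1:2 ⇒ U = (2/3, 1/3)
2. P is the centroid of triangle TUR ⇒ P = (5/9, 1/9)
3. C lies on line GR with GC:CR = 2:3 ⇒ C = (0, 3/5)
2·[UPR] = -1/9, 2·[CRT] = 3/5
[UPR]:[CRT] = -1/9:3/5 = -5/27

[UPR]:[CRT] = -5/27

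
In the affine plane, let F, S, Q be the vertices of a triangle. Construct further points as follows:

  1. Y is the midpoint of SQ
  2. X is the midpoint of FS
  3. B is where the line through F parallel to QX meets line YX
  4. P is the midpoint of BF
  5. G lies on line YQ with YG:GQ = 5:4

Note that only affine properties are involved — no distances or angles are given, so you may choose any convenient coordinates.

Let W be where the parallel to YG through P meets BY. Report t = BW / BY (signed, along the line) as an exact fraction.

Choose coordinates F = (0, 0), S = (1, 0), Q = (0, 1).
1. Y is the midpoint of SQ ⇒ Y = (1/2, 1/2)
2. X is the midpoint of FS ⇒ X = (1/2, 0)
3. B is where the line through F parallel to QX meets line YX ⇒ B = (1/2, -1)
4. P is the midpoint of BF ⇒ P = (1/4, -1/2)
5. G lies on line YQ with YG:GQ = 5:4 ⇒ G = (2/9, 7/9)
through P parallel to YG: direction (-5/18, 5/18); meets BY at W = (1/2, -3/4)
W = B + t·(Y−B) with t = 1/6

t = 1/6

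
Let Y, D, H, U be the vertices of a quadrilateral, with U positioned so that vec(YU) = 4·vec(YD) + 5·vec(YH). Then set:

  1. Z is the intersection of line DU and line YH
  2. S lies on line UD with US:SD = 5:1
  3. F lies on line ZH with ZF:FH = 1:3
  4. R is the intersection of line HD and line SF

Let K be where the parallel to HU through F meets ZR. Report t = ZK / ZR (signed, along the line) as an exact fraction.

Choose coordinates Y = (0, 0), D = (1, 0), H = (0, 1), U = (4, 5).
1. Z is the intersection of line DU and line YH ⇒ Z = (0, -5/3)
2. S lies on line UD with US:SD = 5:1 ⇒ S = (3/2, 5/6)
3. F lies on line ZH with ZF:FH = 1:3 ⇒ F = (0, -1)
4. R is the intersection of line HD and line SF ⇒ R = (9/10, 1/10)
through F parallel to HU: direction (4, 4); meets ZR at K = (9/13, -4/13)
K = Z + t·(R−Z) with t = 10/13

t = 10/13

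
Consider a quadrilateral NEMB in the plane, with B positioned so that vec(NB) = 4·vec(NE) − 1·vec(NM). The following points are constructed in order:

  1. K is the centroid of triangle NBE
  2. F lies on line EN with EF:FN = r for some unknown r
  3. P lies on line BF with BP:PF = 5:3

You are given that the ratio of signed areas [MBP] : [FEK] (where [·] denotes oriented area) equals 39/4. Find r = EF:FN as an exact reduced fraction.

r = 5/3

Choose coordinates N = (0, 0), E = (1, 0), M = (0, 1), B = (4, -1).
1. K is the centroid of triangle NBE ⇒ K = (5/3, -1/3)
2. With EF:FN = r, write λ = r/(r+1) so F = E + λ·(N−E); F is affine-linear in λ
3. P lies on line BF with BP:PF = 5:3 ⇒ P is an affine combination of earlier points and hence also affine-linear in λ
Every point depending on F is an affine combination of F and λ-independent points, so each such coordinate is linear in λ; the λ² term in each signed area is a multiple of (N−E)×(N−E) = 0, so 2·[MBP] and 2·[FEK] are each linear in λ. Evaluating at λ=0 and λ=1:
  2·[MBP] = -5/4·λ − 5/4,   2·[FEK] = -1/3·λ
So [MBP]:[FEK] = (-5/4·λ − 5/4) / (-1/3·λ). Setting this equal to 39/4:
  -5/4·λ − 5/4 = 39/4·(-1/3·λ)  ⇒  λ = 5/8
Then r = λ/(1−λ) = (5/8)/(3/8) = 5/3. Check: with r = 5/3, F = (3/8, 0) and [MBP]:[FEK] = 39/4 as required.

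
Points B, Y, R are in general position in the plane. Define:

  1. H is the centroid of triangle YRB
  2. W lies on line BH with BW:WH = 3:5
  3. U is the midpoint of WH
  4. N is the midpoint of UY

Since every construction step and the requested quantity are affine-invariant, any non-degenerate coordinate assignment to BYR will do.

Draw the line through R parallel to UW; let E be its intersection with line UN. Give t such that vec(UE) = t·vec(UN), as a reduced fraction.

Assign B = (0, 0), Y = (1, 0), R = (0, 1) — the answer is frame-independent, so this choice is without loss of generality.
1. H is the centroid of triangle YRB ⇒ H = (1/3, 1/3)
2. W lies on line BH with BW:WH = 3:5 ⇒ W = (1/8, 1/8)
3. U is the midpoint of WH ⇒ U = (11/48, 11/48)
4. N is the midpoint of UY ⇒ N = (59/96, 11/96)
through R parallel to UW: direction (-5/48, -5/48); meets UN at E = (-13/24, 11/24)
E = U + t·(N−U) with t = -2

t = -2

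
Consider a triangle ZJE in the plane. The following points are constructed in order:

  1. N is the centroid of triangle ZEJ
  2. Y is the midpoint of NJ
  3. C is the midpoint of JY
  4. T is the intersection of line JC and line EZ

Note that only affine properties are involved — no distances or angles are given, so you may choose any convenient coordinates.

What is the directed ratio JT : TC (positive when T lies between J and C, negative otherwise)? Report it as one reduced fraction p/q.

Assign Z = (0, 0), J = (1, 0), E = (0, 1) — the answer is frame-independent, so this choice is without loss of generality.
1. N is the centroid of triangle ZEJ ⇒ N = (1/3, 1/3)
2. Y is the midpoint of NJ ⇒ Y = (2/3, 1/6)
3. C is the midpoint of JY ⇒ C = (5/6, 1/12)
4. T is the intersection of line JC and line EZ ⇒ T = (0, 1/2)
T = J + t·(C−J) with t = 6, so JT:TC = t:(1−t) = 6:-5

JT:TC = -6/5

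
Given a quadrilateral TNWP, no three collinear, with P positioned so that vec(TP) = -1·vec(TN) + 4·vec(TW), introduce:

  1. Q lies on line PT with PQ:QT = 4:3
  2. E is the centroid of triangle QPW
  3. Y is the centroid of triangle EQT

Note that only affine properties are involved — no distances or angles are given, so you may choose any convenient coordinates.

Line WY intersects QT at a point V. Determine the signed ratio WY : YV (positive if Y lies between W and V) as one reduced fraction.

Set T = (0, 0), N = (1, 0), W = (0, 1), P = (-1, 4); any affine frame gives the same invariant.
1. Q lies on line PT with PQ:QT = 4:3 ⇒ Q = (-3/7, 12/7)
2. E is the centroid of triangle QPW ⇒ E = (-10/21, 47/21)
3. Y is the centroid of triangle EQT ⇒ Y = (-19/63, 83/63)
line WY meets QT at V = (-19/56, 19/14)
Y = W + t·(V−W) with t = 8/9, so WY:YV = 8/9:1/9

WY:YV = 8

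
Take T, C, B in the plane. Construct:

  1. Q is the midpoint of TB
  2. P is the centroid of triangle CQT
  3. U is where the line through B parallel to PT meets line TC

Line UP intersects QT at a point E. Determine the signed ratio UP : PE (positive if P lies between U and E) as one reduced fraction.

UP:PE = -7

Choose coordinates T = (0, 0), C = (1, 0), B = (0, 1).
1. Q is the midpoint of TB ⇒ Q = (0, 1/2)
2. P is the centroid of triangle CQT ⇒ P = (1/3, 1/6)
3. U is where the line through B parallel to PT meets line TC ⇒ U = (-2, 0)
line UP meets QT at E = (0, 1/7)
P = U + t·(E−U) with t = 7/6, so UP:PE = 7/6:-1/6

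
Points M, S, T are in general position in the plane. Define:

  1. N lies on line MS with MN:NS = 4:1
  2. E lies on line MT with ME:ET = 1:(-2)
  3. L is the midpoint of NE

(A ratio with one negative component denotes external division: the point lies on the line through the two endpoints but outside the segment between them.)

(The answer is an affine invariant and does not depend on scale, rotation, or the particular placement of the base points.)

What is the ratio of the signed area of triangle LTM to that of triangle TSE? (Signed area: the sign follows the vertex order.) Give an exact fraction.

Set M = (0, 0), S = (1, 0), T = (0, 1); any affine frame gives the same invariant.
1. N lies on line MS with MN:NS = 4:1 ⇒ N = (4/5, 0)
2. E lies on line MT with ME:ET = 1:(-2) ⇒ E = (0, -1)
3. L is the midpoint of NE ⇒ L = (2/5, -1/2)
2·[LTM] = 2/5, 2·[TSE] = -2
[LTM]:[TSE] = 2/5:-2 = -1/5

[LTM]:[TSE] = -1/5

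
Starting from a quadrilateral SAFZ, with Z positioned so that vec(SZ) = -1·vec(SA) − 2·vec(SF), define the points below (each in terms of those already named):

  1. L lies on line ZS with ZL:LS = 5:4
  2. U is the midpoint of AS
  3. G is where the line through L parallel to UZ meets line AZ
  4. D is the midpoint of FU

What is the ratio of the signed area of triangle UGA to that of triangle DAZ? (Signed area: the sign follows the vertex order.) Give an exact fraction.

[UGA]:[DAZ] = -28/45

Set S = (0, 0), A = (1, 0), F = (0, 1), Z = (-1, -2); any affine frame gives the same invariant.
1. L lies on line ZS with ZL:LS = 5:4 ⇒ L = (-4/9, -8/9)
2. U is the midpoint of AS ⇒ U = (1/2, 0)
3. G is where the line through L parallel to UZ meets line AZ ⇒ G = (-19/9, -28/9)
4. D is the midpoint of FU ⇒ D = (1/4, 1/2)
2·[UGA] = 14/9, 2·[DAZ] = -5/2
[UGA]:[DAZ] = 14/9:-5/2 = -28/45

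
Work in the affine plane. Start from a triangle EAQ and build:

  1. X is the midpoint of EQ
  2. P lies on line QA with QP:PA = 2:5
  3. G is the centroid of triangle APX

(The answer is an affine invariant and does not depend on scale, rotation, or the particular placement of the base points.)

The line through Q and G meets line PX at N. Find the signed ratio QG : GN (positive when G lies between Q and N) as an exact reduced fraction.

Work in coordinates with E = (0, 0), A = (1, 0), Q = (0, 1).
1. X is the midpoint of EQ ⇒ X = (0, 1/2)
2. P lies on line QA with QP:PA = 2:5 ⇒ P = (2/7, 5/7)
3. G is the centroid of triangle APX ⇒ G = (3/7, 17/42)
line QG meets PX at N = (18/77, 52/77)
G = Q + t·(N−Q) with t = 11/6, so QG:GN = 11/6:-5/6

QG:GN = -11/5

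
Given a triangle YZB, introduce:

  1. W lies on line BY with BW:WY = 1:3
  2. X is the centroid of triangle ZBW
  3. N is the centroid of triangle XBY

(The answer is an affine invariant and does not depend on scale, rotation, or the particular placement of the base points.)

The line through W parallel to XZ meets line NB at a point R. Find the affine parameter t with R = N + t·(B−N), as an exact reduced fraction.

Assign Y = (0, 0), Z = (1, 0), B = (0, 1) — the answer is frame-independent, so this choice is without loss of generality.
1. W lies on line BY with BW:WY = 1:3 ⇒ W = (0, 3/4)
2. X is the centroid of triangle ZBW ⇒ X = (1/3, 7/12)
3. N is the centroid of triangle XBY ⇒ N = (1/9, 19/36)
through W parallel to XZ: direction (2/3, -7/12); meets NB at R = (2/27, 37/54)
R = N + t·(B−N) with t = 1/3

t = 1/3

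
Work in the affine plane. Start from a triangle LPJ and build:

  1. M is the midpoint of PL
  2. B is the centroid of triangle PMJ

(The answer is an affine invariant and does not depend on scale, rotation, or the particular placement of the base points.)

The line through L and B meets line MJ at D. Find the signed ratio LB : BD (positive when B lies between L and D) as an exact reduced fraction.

LB:BD = -4

Set L = (0, 0), P = (1, 0), J = (0, 1); any affine frame gives the same invariant.
1. M is the midpoint of PL ⇒ M = (1/2, 0)
2. B is the centroid of triangle PMJ ⇒ B = (1/2, 1/3)
line LB meets MJ at D = (3/8, 1/4)
B = L + t·(D−L) with t = 4/3, so LB:BD = 4/3:-1/3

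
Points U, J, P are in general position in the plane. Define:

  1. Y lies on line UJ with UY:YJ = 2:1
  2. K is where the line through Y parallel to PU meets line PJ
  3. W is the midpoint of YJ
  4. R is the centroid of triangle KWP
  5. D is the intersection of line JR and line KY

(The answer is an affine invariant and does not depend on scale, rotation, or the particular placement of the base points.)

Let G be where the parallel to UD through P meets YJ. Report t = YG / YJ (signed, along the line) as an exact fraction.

t = -35/4

Work in coordinates with U = (0, 0), J = (1, 0), P = (0, 1).
1. Y lies on line UJ with UY:YJ = 2:1 ⇒ Y = (2/3, 0)
2. K is where the line through Y parallel to PU meets line PJ ⇒ K = (2/3, 1/3)
3. W is the midpoint of YJ ⇒ W = (5/6, 0)
4. R is the centroid of triangle KWP ⇒ R = (1/2, 4/9)
5. D is the intersection of line JR and line KY ⇒ D = (2/3, 8/27)
through P parallel to UD: direction (2/3, 8/27); meets YJ at G = (-9/4, 0)
G = Y + t·(J−Y) with t = -35/4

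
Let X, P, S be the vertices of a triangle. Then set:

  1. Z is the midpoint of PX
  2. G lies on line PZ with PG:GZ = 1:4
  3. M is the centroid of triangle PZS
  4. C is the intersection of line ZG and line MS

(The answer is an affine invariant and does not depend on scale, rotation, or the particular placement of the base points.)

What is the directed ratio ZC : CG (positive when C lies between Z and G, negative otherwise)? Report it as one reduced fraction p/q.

Choose coordinates X = (0, 0), P = (1, 0), S = (0, 1).
1. Z is the midpoint of PX ⇒ Z = (1/2, 0)
2. G lies on line PZ with PG:GZ = 1:4 ⇒ G = (9/10, 0)
3. M is the centroid of triangle PZS ⇒ M = (1/2, 1/3)
4. C is the intersection of line ZG and line MS ⇒ C = (3/4, 0)
C = Z + t·(G−Z) with t = 5/8, so ZC:CG = t:(1−t) = 5/8:3/8

ZC:CG = 5/3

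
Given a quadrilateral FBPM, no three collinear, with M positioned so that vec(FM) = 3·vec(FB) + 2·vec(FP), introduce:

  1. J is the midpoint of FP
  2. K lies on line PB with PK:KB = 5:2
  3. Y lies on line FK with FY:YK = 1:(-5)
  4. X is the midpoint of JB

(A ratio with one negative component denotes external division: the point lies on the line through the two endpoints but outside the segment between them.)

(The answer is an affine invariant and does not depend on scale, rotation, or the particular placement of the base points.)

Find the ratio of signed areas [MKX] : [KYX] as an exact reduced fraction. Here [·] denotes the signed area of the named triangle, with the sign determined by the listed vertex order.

Set F = (0, 0), B = (1, 0), P = (0, 1), M = (3, 2); any affine frame gives the same invariant.
1. J is the midpoint of FP ⇒ J = (0, 1/2)
2. K lies on line PB with PK:KB = 5:2 ⇒ K = (5/7, 2/7)
3. Y lies on line FK with FY:YK = 1:(-5) ⇒ Y = (-5/28, -1/14)
4. X is the midpoint of JB ⇒ X = (1/2, 1/4)
2·[MKX] = -2/7, 2·[KYX] = -5/112
[MKX]:[KYX] = -2/7:-5/112 = 32/5

[MKX]:[KYX] = 32/5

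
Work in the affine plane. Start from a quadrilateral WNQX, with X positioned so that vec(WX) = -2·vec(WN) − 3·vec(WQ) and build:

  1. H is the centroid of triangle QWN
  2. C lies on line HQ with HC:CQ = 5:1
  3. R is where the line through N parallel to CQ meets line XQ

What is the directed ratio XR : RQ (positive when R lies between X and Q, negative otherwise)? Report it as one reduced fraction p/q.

XR:RQ = -9

Set W = (0, 0), N = (1, 0), Q = (0, 1), X = (-2, -3); any affine frame gives the same invariant.
1. H is the centroid of triangle QWN ⇒ H = (1/3, 1/3)
2. C lies on line HQ with HC:CQ = 5:1 ⇒ C = (1/18, 8/9)
3. R is where the line through N parallel to CQ meets line XQ ⇒ R = (1/4, 3/2)
R = X + t·(Q−X) with t = 9/8, so XR:RQ = t:(1−t) = 9/8:-1/8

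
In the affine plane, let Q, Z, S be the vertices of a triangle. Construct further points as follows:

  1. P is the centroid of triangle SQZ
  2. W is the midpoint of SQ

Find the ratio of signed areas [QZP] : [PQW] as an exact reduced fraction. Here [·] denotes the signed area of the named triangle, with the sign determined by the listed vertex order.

[QZP]:[PQW] = -2

Assign Q = (0, 0), Z = (1, 0), S = (0, 1) — the answer is frame-independent, so this choice is without loss of generality.
1. P is the centroid of triangle SQZ ⇒ P = (1/3, 1/3)
2. W is the midpoint of SQ ⇒ W = (0, 1/2)
2·[QZP] = 1/3, 2·[PQW] = -1/6
[QZP]:[PQW] = 1/3:-1/6 = -2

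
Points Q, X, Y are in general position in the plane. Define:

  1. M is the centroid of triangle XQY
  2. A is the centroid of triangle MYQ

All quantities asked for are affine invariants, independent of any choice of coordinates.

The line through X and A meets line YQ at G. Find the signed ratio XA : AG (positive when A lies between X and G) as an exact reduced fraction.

Choose coordinates Q = (0, 0), X = (1, 0), Y = (0, 1).
1. M is the centroid of triangle XQY ⇒ M = (1/3, 1/3)
2. A is the centroid of triangle MYQ ⇒ A = (1/9, 4/9)
line XA meets YQ at G = (0, 1/2)
A = X + t·(G−X) with t = 8/9, so XA:AG = 8/9:1/9

XA:AG = 8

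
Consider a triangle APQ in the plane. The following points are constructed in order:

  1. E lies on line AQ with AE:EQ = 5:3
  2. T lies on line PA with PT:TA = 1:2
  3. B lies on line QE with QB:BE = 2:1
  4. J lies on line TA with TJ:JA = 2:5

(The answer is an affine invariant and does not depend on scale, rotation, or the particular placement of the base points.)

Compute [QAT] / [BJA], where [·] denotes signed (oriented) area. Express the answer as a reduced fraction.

Set A = (0, 0), P = (1, 0), Q = (0, 1); any affine frame gives the same invariant.
1. E lies on line AQ with AE:EQ = 5:3 ⇒ E = (0, 5/8)
2. T lies on line PA with PT:TA = 1:2 ⇒ T = (2/3, 0)
3. B lies on line QE with QB:BE = 2:1 ⇒ B = (0, 3/4)
4. J lies on line TA with TJ:JA = 2:5 ⇒ J = (10/21, 0)
2·[QAT] = 2/3, 2·[BJA] = -5/14
[QAT]:[BJA] = 2/3:-5/14 = -28/15

[QAT]:[BJA] = -28/15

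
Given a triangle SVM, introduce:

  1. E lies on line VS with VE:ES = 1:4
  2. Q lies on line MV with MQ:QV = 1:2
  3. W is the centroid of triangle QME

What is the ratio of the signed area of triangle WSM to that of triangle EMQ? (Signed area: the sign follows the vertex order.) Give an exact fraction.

[WSM]:[EMQ] = 17/3

Choose coordinates S = (0, 0), V = (1, 0), M = (0, 1).
1. E lies on line VS with VE:ES = 1:4 ⇒ E = (4/5, 0)
2. Q lies on line MV with MQ:QV = 1:2 ⇒ Q = (1/3, 2/3)
3. W is the centroid of triangle QME ⇒ W = (17/45, 5/9)
2·[WSM] = -17/45, 2·[EMQ] = -1/15
[WSM]:[EMQ] = -17/45:-1/15 = 17/3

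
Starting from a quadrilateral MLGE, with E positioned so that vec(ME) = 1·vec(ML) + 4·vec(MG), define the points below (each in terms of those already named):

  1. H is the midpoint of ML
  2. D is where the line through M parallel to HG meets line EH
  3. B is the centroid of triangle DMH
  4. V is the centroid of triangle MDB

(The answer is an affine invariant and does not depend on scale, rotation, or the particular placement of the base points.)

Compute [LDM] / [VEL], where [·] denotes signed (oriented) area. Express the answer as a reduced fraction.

Assign M = (0, 0), L = (1, 0), G = (0, 1), E = (1, 4) — the answer is frame-independent, so this choice is without loss of generality.
1. H is the midpoint of ML ⇒ H = (1/2, 0)
2. D is where the line through M parallel to HG meets line EH ⇒ D = (2/5, -4/5)
3. B is the centroid of triangle DMH ⇒ B = (3/10, -4/15)
4. V is the centroid of triangle MDB ⇒ V = (7/30, -16/45)
2·[LDM] = -4/5, 2·[VEL] = -46/15
[LDM]:[VEL] = -4/5:-46/15 = 6/23

[LDM]:[VEL] = 6/23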